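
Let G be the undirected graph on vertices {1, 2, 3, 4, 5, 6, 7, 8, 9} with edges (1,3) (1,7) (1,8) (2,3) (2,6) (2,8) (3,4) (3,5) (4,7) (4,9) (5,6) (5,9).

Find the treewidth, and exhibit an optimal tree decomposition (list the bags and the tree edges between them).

The largest bag has 4 vertices, giving width 3; this decomposition certifies tw(G) ≤ 3. For the lower bound: the 4 vertex sets {5,6,9}, {4}, {3}, {1,2,7,8} are disjoint, each induces a connected subgraph, and every pair is joined by at least one edge of G. Contracting each set to a single vertex therefore yields K_{4} as a minor, and since treewidth is minor-monotone, tw(G) ≥ tw(K_{4}) = 3. Hence tw(G) = 3 exactly.

Treewidth 3.
One optimal decomposition is:
Bags: B1 = {4, 5, 6, 9}  B2 = {3, 4, 5, 6}  B3 = {2, 3, 4, 6}  B4 = {2, 3, 4, 7}  B5 = {1, 2, 3, 7}  B6 = {1, 2, 7, 8}
Tree: B1–B2, B2–B3, B3–B4, B4–B5, B5–B6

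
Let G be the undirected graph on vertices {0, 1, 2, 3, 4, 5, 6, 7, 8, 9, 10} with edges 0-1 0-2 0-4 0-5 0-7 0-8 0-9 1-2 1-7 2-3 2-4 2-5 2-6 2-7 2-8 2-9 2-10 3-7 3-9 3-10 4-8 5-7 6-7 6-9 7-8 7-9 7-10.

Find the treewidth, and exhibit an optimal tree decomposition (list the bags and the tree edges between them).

Every bag has size at most 4, so the width is 4 − 1 = 3 and tw(G) ≤ 3. On the other hand G contains the 4-clique {0, 2, 4, 8}. A clique must lie in a single bag of any decomposition, so no decomposition can have width below 3. Hence tw(G) = 3 exactly.

Treewidth 3.
One optimal decomposition is:
Bags: B1 = {0, 2, 7, 9}  B2 = {2, 6, 7, 9}  B3 = {0, 2, 7, 8}  B4 = {2, 3, 7, 9}  B5 = {2, 3, 7, 10}  B6 = {0, 2, 4, 8}  B7 = {0, 2, 5, 7}  B8 = {0, 1, 2, 7}
Tree: B1–B2, B1–B3, B2–B4, B4–B5, B3–B6, B1–B7, B3–B8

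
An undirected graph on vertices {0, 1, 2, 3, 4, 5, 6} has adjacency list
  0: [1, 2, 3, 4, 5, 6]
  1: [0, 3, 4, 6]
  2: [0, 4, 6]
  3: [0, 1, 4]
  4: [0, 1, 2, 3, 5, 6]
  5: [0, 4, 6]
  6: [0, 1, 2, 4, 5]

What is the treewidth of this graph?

A width-3 tree decomposition is:
Bags: B1 = {0, 1, 4, 6}  B2 = {0, 2, 4, 6}  B3 = {0, 4, 5, 6}  B4 = {0, 1, 3, 4}
Tree: B1–B2, B2–B3, B1–B4
Each bag holds 4 vertices, so the decomposition has width 3, which upper-bounds the treewidth. On the other hand G contains the 4-clique {0, 1, 3, 4}. A clique must lie in a single bag of any decomposition, so no decomposition can have width below 3. The upper and lower bounds meet at 3, so that is the treewidth.

3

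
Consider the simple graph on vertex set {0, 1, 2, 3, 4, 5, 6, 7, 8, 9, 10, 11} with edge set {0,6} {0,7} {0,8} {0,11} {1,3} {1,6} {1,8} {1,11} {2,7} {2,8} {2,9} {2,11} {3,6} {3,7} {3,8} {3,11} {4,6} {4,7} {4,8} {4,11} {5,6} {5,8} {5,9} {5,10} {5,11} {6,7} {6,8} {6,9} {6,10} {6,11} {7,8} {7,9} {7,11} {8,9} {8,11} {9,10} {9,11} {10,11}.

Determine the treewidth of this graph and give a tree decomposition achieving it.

Treewidth 4.
One optimal decomposition is:
Bags: B1 = {3, 6, 7, 8, 11}  B2 = {6, 7, 8, 9, 11}  B3 = {4, 6, 7, 8, 11}  B4 = {5, 6, 8, 9, 11}  B5 = {5, 6, 9, 10, 11}  B6 = {2, 7, 8, 9, 11}  B7 = {0, 6, 7, 8, 11}  B8 = {1, 3, 6, 8, 11}
Tree: B1–B2, B2–B3, B2–B4, B4–B5, B2–B6, B1–B7, B1–B8

Each bag holds 5 vertices, so the decomposition has width 4, which upper-bounds the treewidth. Conversely, {2, 7, 8, 9, 11} is a clique of size 5, and the vertices of any clique must share a bag in every tree decomposition; so some bag has ≥ 5 vertices and tw(G) ≥ 4. The upper and lower bounds meet at 4, so that is the treewidth.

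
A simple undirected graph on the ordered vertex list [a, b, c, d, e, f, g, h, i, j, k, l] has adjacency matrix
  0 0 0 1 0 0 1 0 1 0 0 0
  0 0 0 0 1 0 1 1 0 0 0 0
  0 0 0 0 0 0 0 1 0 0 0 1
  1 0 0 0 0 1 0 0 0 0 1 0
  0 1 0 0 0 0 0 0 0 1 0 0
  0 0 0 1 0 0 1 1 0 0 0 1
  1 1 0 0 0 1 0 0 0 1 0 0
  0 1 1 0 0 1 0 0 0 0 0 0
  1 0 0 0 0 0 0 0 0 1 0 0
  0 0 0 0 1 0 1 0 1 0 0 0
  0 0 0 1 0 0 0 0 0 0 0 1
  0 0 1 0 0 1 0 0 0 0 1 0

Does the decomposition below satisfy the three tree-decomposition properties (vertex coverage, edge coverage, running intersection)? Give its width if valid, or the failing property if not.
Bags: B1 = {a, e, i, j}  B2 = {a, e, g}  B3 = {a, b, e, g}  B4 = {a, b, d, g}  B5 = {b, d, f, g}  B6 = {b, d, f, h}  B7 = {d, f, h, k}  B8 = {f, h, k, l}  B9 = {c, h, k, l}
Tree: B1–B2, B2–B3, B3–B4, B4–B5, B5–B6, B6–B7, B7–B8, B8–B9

No — edge (j,g) lies in no bag.

A tree decomposition must satisfy three properties: every vertex lies in some bag; for every edge, both endpoints lie together in some bag; and for every vertex, the bags containing it form a connected subtree. Here edge (j,g) lies in no bag, so the decomposition is invalid.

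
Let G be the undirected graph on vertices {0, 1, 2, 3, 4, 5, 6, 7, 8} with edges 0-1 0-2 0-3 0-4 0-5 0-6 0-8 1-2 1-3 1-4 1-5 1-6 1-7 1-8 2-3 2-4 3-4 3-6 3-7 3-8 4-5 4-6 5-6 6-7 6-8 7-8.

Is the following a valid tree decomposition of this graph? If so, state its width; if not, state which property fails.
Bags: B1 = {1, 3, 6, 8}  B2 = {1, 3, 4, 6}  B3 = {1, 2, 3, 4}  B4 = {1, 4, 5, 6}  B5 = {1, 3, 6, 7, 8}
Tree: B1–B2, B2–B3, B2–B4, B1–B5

A tree decomposition must satisfy three properties: every vertex lies in some bag; for every edge, both endpoints lie together in some bag; and for every vertex, the bags containing it form a connected subtree. Here vertex 0 appears in no bag, so the decomposition is invalid.

No — vertex 0 appears in no bag.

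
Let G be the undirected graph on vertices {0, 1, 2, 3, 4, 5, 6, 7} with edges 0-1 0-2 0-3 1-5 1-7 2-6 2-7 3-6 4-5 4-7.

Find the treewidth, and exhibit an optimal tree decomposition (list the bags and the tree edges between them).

Treewidth 2.
One such decomposition:
Bags: B1 = {4, 5, 7}  B2 = {1, 5, 7}  B3 = {1, 2, 7}  B4 = {0, 1, 2}  B5 = {0, 2, 6}  B6 = {0, 3, 6}
Tree: B1–B2, B2–B3, B3–B4, B4–B5, B5–B6

The largest bag has 3 vertices, giving width 2; this decomposition certifies tw(G) ≤ 2. The edges 4–5–1–7–4 form a cycle, so G is not a tree and its treewidth is at least 2. The upper and lower bounds meet at 2, so that is the treewidth.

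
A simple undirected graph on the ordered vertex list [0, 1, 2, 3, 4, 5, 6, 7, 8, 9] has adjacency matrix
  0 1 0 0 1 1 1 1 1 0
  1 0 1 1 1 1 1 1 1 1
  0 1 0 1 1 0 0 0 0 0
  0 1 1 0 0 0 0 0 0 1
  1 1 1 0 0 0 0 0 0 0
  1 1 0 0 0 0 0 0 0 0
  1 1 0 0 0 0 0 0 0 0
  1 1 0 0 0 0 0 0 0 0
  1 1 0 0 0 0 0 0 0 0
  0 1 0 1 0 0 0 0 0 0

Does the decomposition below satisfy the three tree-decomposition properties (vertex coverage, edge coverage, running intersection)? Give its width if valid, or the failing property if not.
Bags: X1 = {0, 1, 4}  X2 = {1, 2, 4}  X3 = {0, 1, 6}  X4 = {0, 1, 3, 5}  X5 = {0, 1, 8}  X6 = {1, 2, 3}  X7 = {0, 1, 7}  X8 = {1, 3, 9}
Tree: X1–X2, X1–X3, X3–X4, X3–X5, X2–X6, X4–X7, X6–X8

A tree decomposition must satisfy three properties: every vertex lies in some bag; for every edge, both endpoints lie together in some bag; and for every vertex, the bags containing it form a connected subtree. Here bags containing vertex 3 are not connected in the tree, so the decomposition is invalid.

No — bags containing vertex 3 are not connected in the tree.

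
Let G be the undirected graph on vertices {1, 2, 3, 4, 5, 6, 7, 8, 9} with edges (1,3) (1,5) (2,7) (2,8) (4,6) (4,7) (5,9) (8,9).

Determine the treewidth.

1

A width-1 tree decomposition is:
Bags: B1 = {4, 6}  B2 = {4, 7}  B3 = {2, 7}  B4 = {2, 8}  B5 = {8, 9}  B6 = {5, 9}  B7 = {1, 5}  B8 = {1, 3}
Tree: B1–B2, B2–B3, B3–B4, B4–B5, B5–B6, B6–B7, B7–B8
Each bag holds 2 vertices, so the decomposition has width 1, which upper-bounds the treewidth. G has an edge, so its treewidth is at least 1. The upper and lower bounds meet at 1, so that is the treewidth.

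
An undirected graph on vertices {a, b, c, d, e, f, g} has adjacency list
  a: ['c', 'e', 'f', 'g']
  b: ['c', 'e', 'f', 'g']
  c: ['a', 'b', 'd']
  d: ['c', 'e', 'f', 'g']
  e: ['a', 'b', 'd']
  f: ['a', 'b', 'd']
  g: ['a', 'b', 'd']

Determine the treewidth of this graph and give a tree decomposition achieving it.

Every bag has size at most 4, so the width is 4 − 1 = 3 and tw(G) ≤ 3. For the lower bound: the 4 vertex sets {d,e}, {b,c}, {a}, {g} are disjoint, each induces a connected subgraph, and every pair is joined by at least one edge of G. Contracting each set to a single vertex therefore yields K_{4} as a minor, and since treewidth is minor-monotone, tw(G) ≥ tw(K_{4}) = 3. The upper and lower bounds meet at 3, so that is the treewidth.

Treewidth 3.
One optimal decomposition is:
Bags: B1 = {a, b, d, e}  B2 = {a, b, c, d}  B3 = {a, b, d, g}  B4 = {a, b, d, f}
Tree: B1–B2, B2–B3, B3–B4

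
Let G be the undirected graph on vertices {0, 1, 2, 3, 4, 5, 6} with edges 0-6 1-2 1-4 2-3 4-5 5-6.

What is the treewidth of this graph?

A width-1 tree decomposition is:
Bags: B1 = {0, 6}  B2 = {5, 6}  B3 = {4, 5}  B4 = {1, 4}  B5 = {1, 2}  B6 = {2, 3}
Tree: B1–B2, B2–B3, B3–B4, B4–B5, B5–B6
The largest bag has 2 vertices, giving width 1; this decomposition certifies tw(G) ≤ 1. Since G has at least one edge (e.g. 0–6), it is not an edgeless graph, so tw(G) ≥ 1. The upper and lower bounds meet at 1, so that is the treewidth.

1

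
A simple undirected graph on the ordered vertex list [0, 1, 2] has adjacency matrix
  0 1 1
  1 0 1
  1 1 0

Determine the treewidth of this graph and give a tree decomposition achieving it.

Treewidth 2.
One such decomposition:
Bags: B1 = {0, 1, 2}
Tree: (single bag)

A single bag containing all 3 vertices is trivially a valid decomposition of width 2. On the other hand G contains the 3-clique {0, 1, 2}. A clique must lie in a single bag of any decomposition, so no decomposition can have width below 2. Hence tw(G) = 2 exactly.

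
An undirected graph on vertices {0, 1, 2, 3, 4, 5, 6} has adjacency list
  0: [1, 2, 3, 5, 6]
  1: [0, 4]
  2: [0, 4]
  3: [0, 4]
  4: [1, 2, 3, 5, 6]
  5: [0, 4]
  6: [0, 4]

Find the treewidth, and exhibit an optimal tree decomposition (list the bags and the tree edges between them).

Treewidth 2.
One such decomposition:
Bags: B1 = {0, 2, 4}  B2 = {0, 3, 4}  B3 = {0, 4, 6}  B4 = {0, 1, 4}  B5 = {0, 4, 5}
Tree: B1–B2, B2–B3, B3–B4, B4–B5

Each bag holds 3 vertices, so the decomposition has width 2, which upper-bounds the treewidth. For the lower bound, G contains the cycle 4–2–0–3–4, so G is not a forest; only forests have treewidth ≤ 1, hence tw(G) ≥ 2. Therefore the treewidth is 2.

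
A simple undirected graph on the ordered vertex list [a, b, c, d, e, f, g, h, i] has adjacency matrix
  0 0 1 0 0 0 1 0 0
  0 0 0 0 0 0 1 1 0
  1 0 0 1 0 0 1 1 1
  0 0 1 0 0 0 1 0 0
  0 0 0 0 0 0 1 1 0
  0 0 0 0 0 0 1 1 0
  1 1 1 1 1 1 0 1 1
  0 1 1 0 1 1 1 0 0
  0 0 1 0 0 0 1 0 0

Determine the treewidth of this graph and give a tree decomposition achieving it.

Each bag holds 3 vertices, so the decomposition has width 2, which upper-bounds the treewidth. Conversely, {c, d, g} is a clique of size 3, and the vertices of any clique must share a bag in every tree decomposition; so some bag has ≥ 3 vertices and tw(G) ≥ 2. Hence tw(G) = 2 exactly.

Treewidth 2.
Bags: B1 = {b, g, h}  B2 = {c, g, h}  B3 = {e, g, h}  B4 = {c, g, i}  B5 = {a, c, g}  B6 = {c, d, g}  B7 = {f, g, h}
Tree: B1–B2, B2–B3, B2–B4, B2–B5, B4–B6, B1–B7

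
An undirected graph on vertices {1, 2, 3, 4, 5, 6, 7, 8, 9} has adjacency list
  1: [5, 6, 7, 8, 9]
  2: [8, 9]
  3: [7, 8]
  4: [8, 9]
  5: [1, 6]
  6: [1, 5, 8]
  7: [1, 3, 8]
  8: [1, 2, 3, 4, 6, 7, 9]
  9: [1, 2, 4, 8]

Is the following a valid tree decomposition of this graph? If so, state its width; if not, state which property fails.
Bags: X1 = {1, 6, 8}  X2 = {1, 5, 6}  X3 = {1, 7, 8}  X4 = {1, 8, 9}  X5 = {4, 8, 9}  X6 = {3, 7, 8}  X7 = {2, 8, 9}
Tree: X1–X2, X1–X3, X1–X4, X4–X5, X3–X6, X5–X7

Every vertex of G appears in some bag (union = {1, 2, 3, 4, 5, 6, 7, 8, 9}); every edge is covered by a bag; and for each vertex v the set of bags containing v is connected in the bag tree. The decomposition is therefore valid. The largest bag has 3 vertices, so the width is 2.

Yes; width 2.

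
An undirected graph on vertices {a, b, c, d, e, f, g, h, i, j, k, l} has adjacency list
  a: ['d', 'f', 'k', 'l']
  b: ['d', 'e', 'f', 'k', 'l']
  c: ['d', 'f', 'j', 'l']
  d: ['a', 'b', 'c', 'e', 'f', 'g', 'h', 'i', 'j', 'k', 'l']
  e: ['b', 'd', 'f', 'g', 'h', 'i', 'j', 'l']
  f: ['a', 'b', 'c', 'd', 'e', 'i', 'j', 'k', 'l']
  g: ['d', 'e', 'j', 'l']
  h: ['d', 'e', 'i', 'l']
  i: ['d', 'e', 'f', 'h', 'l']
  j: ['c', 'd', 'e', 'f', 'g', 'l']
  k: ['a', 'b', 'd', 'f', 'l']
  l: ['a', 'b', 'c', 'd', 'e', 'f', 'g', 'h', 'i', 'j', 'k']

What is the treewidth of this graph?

A width-4 tree decomposition is:
Bags: B1 = {d, e, g, j, l}  B2 = {d, e, f, j, l}  B3 = {b, d, e, f, l}  B4 = {d, e, f, i, l}  B5 = {c, d, f, j, l}  B6 = {b, d, f, k, l}  B7 = {d, e, h, i, l}  B8 = {a, d, f, k, l}
Tree: B1–B2, B2–B3, B2–B4, B2–B5, B3–B6, B4–B7, B6–B8
Every bag has size at most 5, so the width is 5 − 1 = 4 and tw(G) ≤ 4. Conversely, {d, e, g, j, l} is a clique of size 5, and the vertices of any clique must share a bag in every tree decomposition; so some bag has ≥ 5 vertices and tw(G) ≥ 4. Combining the bounds, tw(G) = 4.

4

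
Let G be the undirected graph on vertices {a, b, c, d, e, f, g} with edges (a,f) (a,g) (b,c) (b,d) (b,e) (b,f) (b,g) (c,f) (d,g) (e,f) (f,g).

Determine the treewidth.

2

A width-2 tree decomposition is:
Bags: B1 = {b, f, g}  B2 = {a, f, g}  B3 = {b, e, f}  B4 = {b, d, g}  B5 = {b, c, f}
Tree: B1–B2, B1–B3, B1–B4, B3–B5
Every bag has size at most 3, so the width is 3 − 1 = 2 and tw(G) ≤ 2. On the other hand G contains the 3-clique {b, d, g}. A clique must lie in a single bag of any decomposition, so no decomposition can have width below 2. The upper and lower bounds meet at 2, so that is the treewidth.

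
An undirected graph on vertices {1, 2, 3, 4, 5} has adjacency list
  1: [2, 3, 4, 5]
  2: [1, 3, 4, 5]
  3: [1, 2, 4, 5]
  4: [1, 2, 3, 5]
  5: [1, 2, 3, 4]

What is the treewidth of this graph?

A width-4 tree decomposition is:
Bags: B1 = {1, 2, 3, 4, 5}
Tree: (single bag)
With just one bag of size 5, the width is 5 − 1 = 4, so tw(G) ≤ 4. Conversely, {1, 2, 3, 4, 5} is a clique of size 5, and the vertices of any clique must share a bag in every tree decomposition; so some bag has ≥ 5 vertices and tw(G) ≥ 4. Combining the bounds, tw(G) = 4.

4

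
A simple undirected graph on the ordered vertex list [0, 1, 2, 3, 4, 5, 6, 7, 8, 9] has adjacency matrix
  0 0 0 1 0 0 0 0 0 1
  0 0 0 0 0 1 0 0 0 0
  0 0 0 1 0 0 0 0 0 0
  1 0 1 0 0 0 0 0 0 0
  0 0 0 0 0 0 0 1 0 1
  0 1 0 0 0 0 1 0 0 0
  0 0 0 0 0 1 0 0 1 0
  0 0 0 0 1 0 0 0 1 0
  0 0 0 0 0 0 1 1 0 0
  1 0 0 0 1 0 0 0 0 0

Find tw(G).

1

A width-1 tree decomposition is:
Bags: B1 = {2, 3}  B2 = {0, 3}  B3 = {0, 9}  B4 = {4, 9}  B5 = {4, 7}  B6 = {7, 8}  B7 = {6, 8}  B8 = {5, 6}  B9 = {1, 5}
Tree: B1–B2, B2–B3, B3–B4, B4–B5, B5–B6, B6–B7, B7–B8, B8–B9
The largest bag has 2 vertices, giving width 1; this decomposition certifies tw(G) ≤ 1. Any graph with an edge has treewidth ≥ 1, and G has the edge 2–3. Combining the bounds, tw(G) = 1.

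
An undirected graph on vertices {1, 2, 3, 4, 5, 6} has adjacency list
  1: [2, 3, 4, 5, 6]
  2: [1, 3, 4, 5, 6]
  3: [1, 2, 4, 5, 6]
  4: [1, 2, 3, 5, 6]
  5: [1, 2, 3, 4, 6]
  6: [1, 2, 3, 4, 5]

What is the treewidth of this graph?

5

A width-5 tree decomposition is:
Bags: B1 = {1, 2, 3, 4, 5, 6}
Tree: (single bag)
With just one bag of size 6, the width is 6 − 1 = 5, so tw(G) ≤ 5. On the other hand G contains the 6-clique {1, 2, 3, 4, 5, 6}. A clique must lie in a single bag of any decomposition, so no decomposition can have width below 5. The upper and lower bounds meet at 5, so that is the treewidth.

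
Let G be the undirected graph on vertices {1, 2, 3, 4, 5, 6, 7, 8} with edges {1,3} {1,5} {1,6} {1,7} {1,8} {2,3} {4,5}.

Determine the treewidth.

1

A width-1 tree decomposition is:
Bags: B1 = {1, 8}  B2 = {1, 5}  B3 = {1, 3}  B4 = {2, 3}  B5 = {1, 6}  B6 = {1, 7}  B7 = {4, 5}
Tree: B1–B2, B2–B3, B3–B4, B2–B5, B3–B6, B2–B7
Each bag holds 2 vertices, so the decomposition has width 1, which upper-bounds the treewidth. Since G has at least one edge (e.g. 8–1), it is not an edgeless graph, so tw(G) ≥ 1. The upper and lower bounds meet at 1, so that is the treewidth.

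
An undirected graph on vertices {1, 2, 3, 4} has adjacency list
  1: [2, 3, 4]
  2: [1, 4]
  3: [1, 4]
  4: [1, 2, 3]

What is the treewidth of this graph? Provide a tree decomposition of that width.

Treewidth 2.
One such decomposition:
Bags: B1 = {1, 3, 4}  B2 = {1, 2, 4}
Tree: B1–B2

Each bag holds 3 vertices, so the decomposition has width 2, which upper-bounds the treewidth. On the other hand G contains the 3-clique {1, 2, 4}. A clique must lie in a single bag of any decomposition, so no decomposition can have width below 2. Therefore the treewidth is 2.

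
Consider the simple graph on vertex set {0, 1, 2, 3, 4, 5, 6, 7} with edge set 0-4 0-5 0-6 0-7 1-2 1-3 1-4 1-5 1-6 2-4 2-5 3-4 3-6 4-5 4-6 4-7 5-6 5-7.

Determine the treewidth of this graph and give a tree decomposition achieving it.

The largest bag has 4 vertices, giving width 3; this decomposition certifies tw(G) ≤ 3. Conversely, {1, 3, 4, 6} is a clique of size 4, and the vertices of any clique must share a bag in every tree decomposition; so some bag has ≥ 4 vertices and tw(G) ≥ 3. Hence tw(G) = 3 exactly.

Treewidth 3.
One such decomposition:
Bags: B1 = {1, 3, 4, 6}  B2 = {1, 4, 5, 6}  B3 = {1, 2, 4, 5}  B4 = {0, 4, 5, 6}  B5 = {0, 4, 5, 7}
Tree: B1–B2, B2–B3, B2–B4, B4–B5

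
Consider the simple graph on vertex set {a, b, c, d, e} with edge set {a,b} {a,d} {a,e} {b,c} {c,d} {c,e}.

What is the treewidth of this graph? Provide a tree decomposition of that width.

Treewidth 2.
One such decomposition:
Bags: B1 = {a, c, d}  B2 = {a, b, c}  B3 = {a, c, e}
Tree: B1–B2, B2–B3

The largest bag has 3 vertices, giving width 2; this decomposition certifies tw(G) ≤ 2. The edges a–d–c–b–a form a cycle, so G is not a tree and its treewidth is at least 2. The upper and lower bounds meet at 2, so that is the treewidth.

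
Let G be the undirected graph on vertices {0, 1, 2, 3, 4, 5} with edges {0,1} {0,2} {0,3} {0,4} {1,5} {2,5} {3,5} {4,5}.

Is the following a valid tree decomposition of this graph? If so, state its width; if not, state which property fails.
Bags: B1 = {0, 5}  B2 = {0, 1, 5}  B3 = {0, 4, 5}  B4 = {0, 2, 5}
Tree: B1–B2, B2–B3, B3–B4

A tree decomposition must satisfy three properties: every vertex lies in some bag; for every edge, both endpoints lie together in some bag; and for every vertex, the bags containing it form a connected subtree. Here vertex 3 appears in no bag, so the decomposition is invalid.

No — vertex 3 appears in no bag.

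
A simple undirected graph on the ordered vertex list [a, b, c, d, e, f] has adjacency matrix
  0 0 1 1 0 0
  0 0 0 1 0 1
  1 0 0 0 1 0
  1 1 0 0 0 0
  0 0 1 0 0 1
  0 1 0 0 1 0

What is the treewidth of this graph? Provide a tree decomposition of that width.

Treewidth 2.
Bags: B1 = {b, e, f}  B2 = {b, d, e}  B3 = {a, d, e}  B4 = {a, c, e}
Tree: B1–B2, B2–B3, B3–B4

Every bag has size at most 3, so the width is 3 − 1 = 2 and tw(G) ≤ 2. For the lower bound, G contains the cycle e–f–b–d–a–c–e, so G is not a forest; only forests have treewidth ≤ 1, hence tw(G) ≥ 2. Combining the bounds, tw(G) = 2.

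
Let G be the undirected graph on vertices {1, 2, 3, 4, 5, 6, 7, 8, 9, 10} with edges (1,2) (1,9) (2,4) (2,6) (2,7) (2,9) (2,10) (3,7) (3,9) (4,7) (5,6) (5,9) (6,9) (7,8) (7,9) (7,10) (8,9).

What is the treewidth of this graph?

2

A width-2 tree decomposition is:
Bags: B1 = {2, 7, 9}  B2 = {2, 6, 9}  B3 = {3, 7, 9}  B4 = {2, 4, 7}  B5 = {2, 7, 10}  B6 = {5, 6, 9}  B7 = {1, 2, 9}  B8 = {7, 8, 9}
Tree: B1–B2, B1–B3, B1–B4, B1–B5, B2–B6, B2–B7, B3–B8
Each bag holds 3 vertices, so the decomposition has width 2, which upper-bounds the treewidth. Conversely, {7, 8, 9} is a clique of size 3, and the vertices of any clique must share a bag in every tree decomposition; so some bag has ≥ 3 vertices and tw(G) ≥ 2. Therefore the treewidth is 2.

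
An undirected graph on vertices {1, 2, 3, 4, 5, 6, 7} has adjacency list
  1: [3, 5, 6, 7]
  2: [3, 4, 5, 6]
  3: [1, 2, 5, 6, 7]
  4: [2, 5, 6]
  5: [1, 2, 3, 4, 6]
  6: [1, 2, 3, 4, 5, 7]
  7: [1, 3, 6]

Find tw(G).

3

A width-3 tree decomposition is:
Bags: B1 = {2, 3, 5, 6}  B2 = {1, 3, 5, 6}  B3 = {1, 3, 6, 7}  B4 = {2, 4, 5, 6}
Tree: B1–B2, B2–B3, B1–B4
Each bag holds 4 vertices, so the decomposition has width 3, which upper-bounds the treewidth. On the other hand G contains the 4-clique {1, 3, 5, 6}. A clique must lie in a single bag of any decomposition, so no decomposition can have width below 3. Combining the bounds, tw(G) = 3.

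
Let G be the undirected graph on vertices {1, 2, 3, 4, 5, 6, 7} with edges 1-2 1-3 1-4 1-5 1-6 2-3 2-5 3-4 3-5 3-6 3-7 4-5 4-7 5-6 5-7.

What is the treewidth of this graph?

A width-3 tree decomposition is:
Bags: B1 = {1, 3, 5, 6}  B2 = {1, 3, 4, 5}  B3 = {1, 2, 3, 5}  B4 = {3, 4, 5, 7}
Tree: B1–B2, B2–B3, B2–B4
Each bag holds 4 vertices, so the decomposition has width 3, which upper-bounds the treewidth. Conversely, {1, 2, 3, 5} is a clique of size 4, and the vertices of any clique must share a bag in every tree decomposition; so some bag has ≥ 4 vertices and tw(G) ≥ 3. The upper and lower bounds meet at 3, so that is the treewidth.

3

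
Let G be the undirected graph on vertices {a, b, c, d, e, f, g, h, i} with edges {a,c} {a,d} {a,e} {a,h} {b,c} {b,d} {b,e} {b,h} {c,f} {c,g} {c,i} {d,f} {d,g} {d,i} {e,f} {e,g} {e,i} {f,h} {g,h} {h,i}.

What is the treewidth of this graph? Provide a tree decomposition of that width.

Each bag holds 5 vertices, so the decomposition has width 4, which upper-bounds the treewidth. For the lower bound: the 5 vertex sets {e,i}, {b,h}, {a,c}, {d}, {f} are disjoint, each induces a connected subgraph, and every pair is joined by at least one edge of G. Contracting each set to a single vertex therefore yields K_{5} as a minor, and since treewidth is minor-monotone, tw(G) ≥ tw(K_{5}) = 4. Therefore the treewidth is 4.

Treewidth 4.
One such decomposition:
Bags: B1 = {c, d, e, h, i}  B2 = {b, c, d, e, h}  B3 = {a, c, d, e, h}  B4 = {c, d, e, f, h}  B5 = {c, d, e, g, h}
Tree: B1–B2, B2–B3, B3–B4, B4–B5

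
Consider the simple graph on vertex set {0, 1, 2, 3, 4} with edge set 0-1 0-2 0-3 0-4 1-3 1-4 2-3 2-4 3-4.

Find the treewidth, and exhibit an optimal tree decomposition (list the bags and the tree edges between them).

Each bag holds 4 vertices, so the decomposition has width 3, which upper-bounds the treewidth. For the lower bound, the 4 vertices {0, 1, 3, 4} are pairwise adjacent, and any tree decomposition puts a clique entirely inside one bag — forcing width ≥ 3. The upper and lower bounds meet at 3, so that is the treewidth.

Treewidth 3.
Bags: B1 = {0, 2, 3, 4}  B2 = {0, 1, 3, 4}
Tree: B1–B2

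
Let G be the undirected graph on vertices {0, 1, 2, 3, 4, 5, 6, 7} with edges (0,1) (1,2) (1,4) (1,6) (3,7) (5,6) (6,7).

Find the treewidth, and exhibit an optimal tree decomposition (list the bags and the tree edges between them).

The largest bag has 2 vertices, giving width 1; this decomposition certifies tw(G) ≤ 1. Since G has at least one edge (e.g. 2–1), it is not an edgeless graph, so tw(G) ≥ 1. The upper and lower bounds meet at 1, so that is the treewidth.

Treewidth 1.
Bags: B1 = {1, 2}  B2 = {1, 6}  B3 = {6, 7}  B4 = {1, 4}  B5 = {5, 6}  B6 = {0, 1}  B7 = {3, 7}
Tree: B1–B2, B2–B3, B1–B4, B2–B5, B2–B6, B3–B7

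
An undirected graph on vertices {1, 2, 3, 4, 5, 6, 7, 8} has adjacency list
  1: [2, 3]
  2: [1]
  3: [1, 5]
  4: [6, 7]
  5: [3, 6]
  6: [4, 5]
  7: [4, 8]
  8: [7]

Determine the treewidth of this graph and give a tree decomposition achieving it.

Treewidth 1.
One optimal decomposition is:
Bags: B1 = {7, 8}  B2 = {4, 7}  B3 = {4, 6}  B4 = {5, 6}  B5 = {3, 5}  B6 = {1, 3}  B7 = {1, 2}
Tree: B1–B2, B2–B3, B3–B4, B4–B5, B5–B6, B6–B7

The largest bag has 2 vertices, giving width 1; this decomposition certifies tw(G) ≤ 1. Since G has at least one edge (e.g. 8–7), it is not an edgeless graph, so tw(G) ≥ 1. Hence tw(G) = 1 exactly.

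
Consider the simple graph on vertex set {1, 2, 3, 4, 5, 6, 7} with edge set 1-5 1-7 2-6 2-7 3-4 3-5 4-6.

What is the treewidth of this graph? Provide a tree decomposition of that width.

Treewidth 2.
Bags: B1 = {1, 3, 5}  B2 = {1, 3, 4}  B3 = {1, 4, 6}  B4 = {1, 2, 6}  B5 = {1, 2, 7}
Tree: B1–B2, B2–B3, B3–B4, B4–B5

Every bag has size at most 3, so the width is 3 − 1 = 2 and tw(G) ≤ 2. The edges 1–5–3–4–6–2–7–1 form a cycle, so G is not a tree and its treewidth is at least 2. The upper and lower bounds meet at 2, so that is the treewidth.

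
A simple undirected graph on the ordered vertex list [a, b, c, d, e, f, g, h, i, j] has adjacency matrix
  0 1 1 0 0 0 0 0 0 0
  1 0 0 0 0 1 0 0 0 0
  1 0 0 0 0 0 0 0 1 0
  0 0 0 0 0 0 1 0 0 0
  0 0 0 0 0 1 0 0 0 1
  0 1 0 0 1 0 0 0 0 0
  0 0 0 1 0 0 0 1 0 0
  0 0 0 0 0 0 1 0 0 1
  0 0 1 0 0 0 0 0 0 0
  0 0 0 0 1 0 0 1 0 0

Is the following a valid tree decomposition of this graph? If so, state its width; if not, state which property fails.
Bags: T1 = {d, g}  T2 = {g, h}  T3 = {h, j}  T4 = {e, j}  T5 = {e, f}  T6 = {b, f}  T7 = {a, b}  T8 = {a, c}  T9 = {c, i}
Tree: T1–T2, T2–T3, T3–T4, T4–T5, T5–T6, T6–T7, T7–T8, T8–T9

Yes; width 1.

Vertex coverage: the bags together contain {a, b, c, d, e, f, g, h, i, j}, the full vertex set. Edge coverage: each edge of G has both endpoints in at least one bag. Running intersection: for every vertex, the bags containing it form a connected subtree. All three properties hold, so this is a valid tree decomposition of width max|bag| − 1 = 1, and hence tw(G) ≤ 1.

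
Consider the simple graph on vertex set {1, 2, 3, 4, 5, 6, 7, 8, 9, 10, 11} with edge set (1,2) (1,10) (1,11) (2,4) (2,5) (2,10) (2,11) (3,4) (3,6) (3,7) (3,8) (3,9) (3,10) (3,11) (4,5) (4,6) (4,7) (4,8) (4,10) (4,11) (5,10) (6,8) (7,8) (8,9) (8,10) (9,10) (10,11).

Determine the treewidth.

A width-3 tree decomposition is:
Bags: B1 = {2, 4, 10, 11}  B2 = {3, 4, 10, 11}  B3 = {2, 4, 5, 10}  B4 = {1, 2, 10, 11}  B5 = {3, 4, 8, 10}  B6 = {3, 4, 6, 8}  B7 = {3, 8, 9, 10}  B8 = {3, 4, 7, 8}
Tree: B1–B2, B1–B3, B1–B4, B2–B5, B5–B6, B5–B7, B6–B8
Each bag holds 4 vertices, so the decomposition has width 3, which upper-bounds the treewidth. Conversely, {1, 2, 10, 11} is a clique of size 4, and the vertices of any clique must share a bag in every tree decomposition; so some bag has ≥ 4 vertices and tw(G) ≥ 3. The upper and lower bounds meet at 3, so that is the treewidth.

3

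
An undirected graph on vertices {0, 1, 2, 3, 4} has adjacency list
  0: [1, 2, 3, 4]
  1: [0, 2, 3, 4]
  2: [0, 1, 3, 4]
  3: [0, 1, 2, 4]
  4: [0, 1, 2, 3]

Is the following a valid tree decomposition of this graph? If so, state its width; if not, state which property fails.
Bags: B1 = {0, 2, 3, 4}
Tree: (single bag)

A tree decomposition must satisfy three properties: every vertex lies in some bag; for every edge, both endpoints lie together in some bag; and for every vertex, the bags containing it form a connected subtree. Here vertex 1 appears in no bag, so the decomposition is invalid.

No — vertex 1 appears in no bag.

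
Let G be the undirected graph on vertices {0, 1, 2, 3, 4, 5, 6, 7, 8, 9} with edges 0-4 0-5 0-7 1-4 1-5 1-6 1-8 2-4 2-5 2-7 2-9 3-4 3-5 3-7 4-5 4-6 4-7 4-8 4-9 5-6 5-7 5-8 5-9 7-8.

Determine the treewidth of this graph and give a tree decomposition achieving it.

The largest bag has 4 vertices, giving width 3; this decomposition certifies tw(G) ≤ 3. On the other hand G contains the 4-clique {1, 4, 5, 8}. A clique must lie in a single bag of any decomposition, so no decomposition can have width below 3. Combining the bounds, tw(G) = 3.

Treewidth 3.
One such decomposition:
Bags: B1 = {4, 5, 7, 8}  B2 = {3, 4, 5, 7}  B3 = {2, 4, 5, 7}  B4 = {1, 4, 5, 8}  B5 = {2, 4, 5, 9}  B6 = {1, 4, 5, 6}  B7 = {0, 4, 5, 7}
Tree: B1–B2, B2–B3, B1–B4, B3–B5, B4–B6, B1–B7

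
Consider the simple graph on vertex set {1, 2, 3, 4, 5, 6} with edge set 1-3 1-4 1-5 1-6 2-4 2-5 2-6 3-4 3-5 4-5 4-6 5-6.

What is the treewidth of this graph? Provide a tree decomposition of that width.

Treewidth 3.
Bags: B1 = {2, 4, 5, 6}  B2 = {1, 4, 5, 6}  B3 = {1, 3, 4, 5}
Tree: B1–B2, B2–B3

Every bag has size at most 4, so the width is 4 − 1 = 3 and tw(G) ≤ 3. Conversely, {1, 3, 4, 5} is a clique of size 4, and the vertices of any clique must share a bag in every tree decomposition; so some bag has ≥ 4 vertices and tw(G) ≥ 3. Combining the bounds, tw(G) = 3.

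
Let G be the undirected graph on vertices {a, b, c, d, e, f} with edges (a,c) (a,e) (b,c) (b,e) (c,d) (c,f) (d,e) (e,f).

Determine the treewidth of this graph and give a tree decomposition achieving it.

Every bag has size at most 3, so the width is 3 − 1 = 2 and tw(G) ≤ 2. The edges f–e–b–c–f form a cycle, so G is not a tree and its treewidth is at least 2. Hence tw(G) = 2 exactly.

Treewidth 2.
One optimal decomposition is:
Bags: B1 = {c, e, f}  B2 = {b, c, e}  B3 = {c, d, e}  B4 = {a, c, e}
Tree: B1–B2, B2–B3, B3–B4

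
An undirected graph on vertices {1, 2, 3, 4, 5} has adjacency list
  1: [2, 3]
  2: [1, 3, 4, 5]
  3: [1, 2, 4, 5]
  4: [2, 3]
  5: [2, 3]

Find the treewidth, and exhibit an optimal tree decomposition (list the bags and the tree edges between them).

Treewidth 2.
Bags: B1 = {2, 3, 5}  B2 = {2, 3, 4}  B3 = {1, 2, 3}
Tree: B1–B2, B1–B3

Each bag holds 3 vertices, so the decomposition has width 2, which upper-bounds the treewidth. Conversely, {1, 2, 3} is a clique of size 3, and the vertices of any clique must share a bag in every tree decomposition; so some bag has ≥ 3 vertices and tw(G) ≥ 2. Combining the bounds, tw(G) = 2.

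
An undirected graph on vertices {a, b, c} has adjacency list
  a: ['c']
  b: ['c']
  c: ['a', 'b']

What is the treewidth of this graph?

A width-1 tree decomposition is:
Bags: B1 = {a, c}  B2 = {b, c}
Tree: B1–B2
Every bag has size at most 2, so the width is 2 − 1 = 1 and tw(G) ≤ 1. G has an edge, so its treewidth is at least 1. The upper and lower bounds meet at 1, so that is the treewidth.

1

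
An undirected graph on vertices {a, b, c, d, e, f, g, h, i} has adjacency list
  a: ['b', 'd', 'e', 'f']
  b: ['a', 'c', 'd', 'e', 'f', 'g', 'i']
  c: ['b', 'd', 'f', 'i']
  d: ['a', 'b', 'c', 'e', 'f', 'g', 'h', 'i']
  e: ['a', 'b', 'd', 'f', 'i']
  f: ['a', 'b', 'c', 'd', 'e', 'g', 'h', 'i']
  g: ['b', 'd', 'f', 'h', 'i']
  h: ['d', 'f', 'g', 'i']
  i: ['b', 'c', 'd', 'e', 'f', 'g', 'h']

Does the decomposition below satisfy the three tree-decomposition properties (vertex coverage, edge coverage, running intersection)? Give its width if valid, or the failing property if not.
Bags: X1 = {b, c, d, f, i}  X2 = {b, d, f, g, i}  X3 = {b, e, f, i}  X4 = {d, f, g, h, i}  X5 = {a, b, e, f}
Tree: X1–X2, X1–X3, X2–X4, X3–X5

A tree decomposition must satisfy three properties: every vertex lies in some bag; for every edge, both endpoints lie together in some bag; and for every vertex, the bags containing it form a connected subtree. Here edge (d,e) lies in no bag, so the decomposition is invalid.

No — edge (d,e) lies in no bag.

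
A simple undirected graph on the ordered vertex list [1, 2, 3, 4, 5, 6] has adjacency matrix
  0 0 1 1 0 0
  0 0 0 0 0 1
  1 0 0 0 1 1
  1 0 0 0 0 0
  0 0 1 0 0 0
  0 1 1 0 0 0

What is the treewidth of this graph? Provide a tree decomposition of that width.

Each bag holds 2 vertices, so the decomposition has width 1, which upper-bounds the treewidth. G has an edge, so its treewidth is at least 1. Combining the bounds, tw(G) = 1.

Treewidth 1.
One such decomposition:
Bags: B1 = {3, 6}  B2 = {2, 6}  B3 = {3, 5}  B4 = {1, 3}  B5 = {1, 4}
Tree: B1–B2, B1–B3, B3–B4, B4–B5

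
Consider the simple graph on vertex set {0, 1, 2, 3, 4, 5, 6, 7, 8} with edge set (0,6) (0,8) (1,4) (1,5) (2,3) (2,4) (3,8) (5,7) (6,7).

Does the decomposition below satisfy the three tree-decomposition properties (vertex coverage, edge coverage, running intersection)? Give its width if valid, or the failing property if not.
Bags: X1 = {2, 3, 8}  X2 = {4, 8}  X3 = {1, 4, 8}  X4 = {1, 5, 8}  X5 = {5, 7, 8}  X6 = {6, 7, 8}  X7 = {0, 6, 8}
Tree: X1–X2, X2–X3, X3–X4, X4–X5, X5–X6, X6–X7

A tree decomposition must satisfy three properties: every vertex lies in some bag; for every edge, both endpoints lie together in some bag; and for every vertex, the bags containing it form a connected subtree. Here edge (2,4) lies in no bag, so the decomposition is invalid.

No — edge (2,4) lies in no bag.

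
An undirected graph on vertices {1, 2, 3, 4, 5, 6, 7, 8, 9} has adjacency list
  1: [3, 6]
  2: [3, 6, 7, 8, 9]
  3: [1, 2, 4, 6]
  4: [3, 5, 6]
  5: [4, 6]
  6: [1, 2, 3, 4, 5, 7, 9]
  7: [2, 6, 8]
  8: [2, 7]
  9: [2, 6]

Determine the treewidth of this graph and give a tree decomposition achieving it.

Treewidth 2.
Bags: B1 = {3, 4, 6}  B2 = {1, 3, 6}  B3 = {4, 5, 6}  B4 = {2, 3, 6}  B5 = {2, 6, 7}  B6 = {2, 6, 9}  B7 = {2, 7, 8}
Tree: B1–B2, B1–B3, B2–B4, B4–B5, B5–B6, B5–B7

Every bag has size at most 3, so the width is 3 − 1 = 2 and tw(G) ≤ 2. On the other hand G contains the 3-clique {2, 7, 8}. A clique must lie in a single bag of any decomposition, so no decomposition can have width below 2. Hence tw(G) = 2 exactly.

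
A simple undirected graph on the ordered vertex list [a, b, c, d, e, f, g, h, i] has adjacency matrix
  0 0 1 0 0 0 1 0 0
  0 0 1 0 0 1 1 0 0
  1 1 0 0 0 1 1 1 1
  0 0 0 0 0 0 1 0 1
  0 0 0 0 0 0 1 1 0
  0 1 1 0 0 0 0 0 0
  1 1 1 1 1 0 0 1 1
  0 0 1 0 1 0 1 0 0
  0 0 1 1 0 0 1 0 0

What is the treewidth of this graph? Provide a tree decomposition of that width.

Treewidth 2.
One such decomposition:
Bags: B1 = {a, c, g}  B2 = {c, g, h}  B3 = {e, g, h}  B4 = {c, g, i}  B5 = {b, c, g}  B6 = {b, c, f}  B7 = {d, g, i}
Tree: B1–B2, B2–B3, B1–B4, B2–B5, B5–B6, B4–B7

Every bag has size at most 3, so the width is 3 − 1 = 2 and tw(G) ≤ 2. For the lower bound, the 3 vertices {d, g, i} are pairwise adjacent, and any tree decomposition puts a clique entirely inside one bag — forcing width ≥ 2. Combining the bounds, tw(G) = 2.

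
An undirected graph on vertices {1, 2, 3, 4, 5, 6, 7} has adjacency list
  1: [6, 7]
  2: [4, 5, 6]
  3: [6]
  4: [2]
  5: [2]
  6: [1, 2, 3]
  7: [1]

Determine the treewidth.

1

A width-1 tree decomposition is:
Bags: B1 = {3, 6}  B2 = {2, 6}  B3 = {2, 5}  B4 = {2, 4}  B5 = {1, 6}  B6 = {1, 7}
Tree: B1–B2, B2–B3, B2–B4, B1–B5, B5–B6
Each bag holds 2 vertices, so the decomposition has width 1, which upper-bounds the treewidth. G has an edge, so its treewidth is at least 1. Hence tw(G) = 1 exactly.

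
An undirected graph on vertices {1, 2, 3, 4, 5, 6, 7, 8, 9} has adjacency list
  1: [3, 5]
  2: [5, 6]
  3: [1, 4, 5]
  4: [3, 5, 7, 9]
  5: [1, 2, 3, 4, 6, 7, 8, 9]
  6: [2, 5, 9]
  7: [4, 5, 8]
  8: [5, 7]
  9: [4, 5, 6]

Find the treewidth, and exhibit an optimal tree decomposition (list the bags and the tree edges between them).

Every bag has size at most 3, so the width is 3 − 1 = 2 and tw(G) ≤ 2. On the other hand G contains the 3-clique {1, 3, 5}. A clique must lie in a single bag of any decomposition, so no decomposition can have width below 2. Therefore the treewidth is 2.

Treewidth 2.
One optimal decomposition is:
Bags: B1 = {4, 5, 7}  B2 = {4, 5, 9}  B3 = {5, 7, 8}  B4 = {3, 4, 5}  B5 = {5, 6, 9}  B6 = {2, 5, 6}  B7 = {1, 3, 5}
Tree: B1–B2, B1–B3, B1–B4, B2–B5, B5–B6, B4–B7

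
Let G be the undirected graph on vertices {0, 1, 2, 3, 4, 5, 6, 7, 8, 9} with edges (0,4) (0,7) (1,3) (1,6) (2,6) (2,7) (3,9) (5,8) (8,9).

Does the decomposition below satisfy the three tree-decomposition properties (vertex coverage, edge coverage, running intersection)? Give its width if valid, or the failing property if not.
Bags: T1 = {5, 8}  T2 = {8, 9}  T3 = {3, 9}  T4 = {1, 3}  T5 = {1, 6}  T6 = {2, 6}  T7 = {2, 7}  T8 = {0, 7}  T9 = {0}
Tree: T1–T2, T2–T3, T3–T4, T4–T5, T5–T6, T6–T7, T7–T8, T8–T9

No — vertex 4 appears in no bag.

A tree decomposition must satisfy three properties: every vertex lies in some bag; for every edge, both endpoints lie together in some bag; and for every vertex, the bags containing it form a connected subtree. Here vertex 4 appears in no bag, so the decomposition is invalid.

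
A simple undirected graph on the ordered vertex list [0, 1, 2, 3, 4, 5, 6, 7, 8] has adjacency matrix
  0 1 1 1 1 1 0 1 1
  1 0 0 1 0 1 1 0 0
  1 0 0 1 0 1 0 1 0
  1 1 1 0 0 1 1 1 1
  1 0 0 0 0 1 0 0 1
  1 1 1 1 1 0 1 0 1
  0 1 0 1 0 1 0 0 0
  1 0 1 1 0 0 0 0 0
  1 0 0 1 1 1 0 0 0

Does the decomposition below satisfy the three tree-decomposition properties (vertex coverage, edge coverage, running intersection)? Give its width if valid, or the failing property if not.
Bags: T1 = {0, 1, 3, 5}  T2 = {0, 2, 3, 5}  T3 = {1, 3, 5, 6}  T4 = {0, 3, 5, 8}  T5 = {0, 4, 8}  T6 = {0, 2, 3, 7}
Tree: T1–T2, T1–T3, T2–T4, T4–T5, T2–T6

A tree decomposition must satisfy three properties: every vertex lies in some bag; for every edge, both endpoints lie together in some bag; and for every vertex, the bags containing it form a connected subtree. Here edge (5,4) lies in no bag, so the decomposition is invalid.

No — edge (5,4) lies in no bag.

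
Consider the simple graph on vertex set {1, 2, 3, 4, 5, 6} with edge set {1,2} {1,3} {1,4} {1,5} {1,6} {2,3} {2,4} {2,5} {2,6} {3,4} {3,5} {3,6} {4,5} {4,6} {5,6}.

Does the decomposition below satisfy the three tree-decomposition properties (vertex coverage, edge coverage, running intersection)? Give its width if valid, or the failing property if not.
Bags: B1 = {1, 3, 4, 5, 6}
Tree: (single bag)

A tree decomposition must satisfy three properties: every vertex lies in some bag; for every edge, both endpoints lie together in some bag; and for every vertex, the bags containing it form a connected subtree. Here vertex 2 appears in no bag, so the decomposition is invalid.

No — vertex 2 appears in no bag.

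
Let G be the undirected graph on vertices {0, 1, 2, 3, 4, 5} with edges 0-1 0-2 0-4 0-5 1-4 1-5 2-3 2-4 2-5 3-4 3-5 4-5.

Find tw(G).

3

A width-3 tree decomposition is:
Bags: B1 = {0, 2, 4, 5}  B2 = {2, 3, 4, 5}  B3 = {0, 1, 4, 5}
Tree: B1–B2, B1–B3
Each bag holds 4 vertices, so the decomposition has width 3, which upper-bounds the treewidth. On the other hand G contains the 4-clique {0, 1, 4, 5}. A clique must lie in a single bag of any decomposition, so no decomposition can have width below 3. Hence tw(G) = 3 exactly.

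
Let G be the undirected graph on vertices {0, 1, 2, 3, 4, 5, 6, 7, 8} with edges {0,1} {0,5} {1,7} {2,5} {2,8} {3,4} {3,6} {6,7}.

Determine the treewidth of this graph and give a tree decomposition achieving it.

Treewidth 1.
One optimal decomposition is:
Bags: B1 = {3, 4}  B2 = {3, 6}  B3 = {6, 7}  B4 = {1, 7}  B5 = {0, 1}  B6 = {0, 5}  B7 = {2, 5}  B8 = {2, 8}
Tree: B1–B2, B2–B3, B3–B4, B4–B5, B5–B6, B6–B7, B7–B8

The largest bag has 2 vertices, giving width 1; this decomposition certifies tw(G) ≤ 1. G has an edge, so its treewidth is at least 1. The upper and lower bounds meet at 1, so that is the treewidth.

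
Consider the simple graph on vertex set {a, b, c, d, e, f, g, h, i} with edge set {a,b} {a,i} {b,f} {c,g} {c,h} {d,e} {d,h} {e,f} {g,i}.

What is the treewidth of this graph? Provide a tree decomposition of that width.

The largest bag has 3 vertices, giving width 2; this decomposition certifies tw(G) ≤ 2. The edges g–c–h–d–e–f–b–a–i–g form a cycle, so G is not a tree and its treewidth is at least 2. The upper and lower bounds meet at 2, so that is the treewidth.

Treewidth 2.
Bags: B1 = {c, g, h}  B2 = {d, g, h}  B3 = {d, e, g}  B4 = {e, f, g}  B5 = {b, f, g}  B6 = {a, b, g}  B7 = {a, g, i}
Tree: B1–B2, B2–B3, B3–B4, B4–B5, B5–B6, B6–B7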